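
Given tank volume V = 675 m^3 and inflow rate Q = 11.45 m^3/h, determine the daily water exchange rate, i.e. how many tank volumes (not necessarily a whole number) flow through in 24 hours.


Daily flow volume = 11.45 m^3/h * 24 h = 274.8 m^3/day
Exchanges = daily flow / tank volume = 274.8 / 675 = 0.407111 exchanges/day

0.407111 exchanges/day


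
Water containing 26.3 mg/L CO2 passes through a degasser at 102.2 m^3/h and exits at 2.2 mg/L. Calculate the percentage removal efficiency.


CO2_out / CO2_in = 2.2 / 26.3 = 0.08365019
Fraction remaining = 0.08365019
efficiency = (1 - 0.08365019) * 100 = 91.635 %

91.635 %


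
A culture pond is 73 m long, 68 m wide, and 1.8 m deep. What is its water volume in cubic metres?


Base area = L * W = 73 * 68 = 4964 m^2
Volume = area * depth = 4964 * 1.8 = 8935.2 m^3

8935.2 m^3


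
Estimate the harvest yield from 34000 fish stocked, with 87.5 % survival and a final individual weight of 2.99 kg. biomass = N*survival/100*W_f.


Survivors = 34000 * 87.5/100 = 29750 fish
Harvest biomass = survivors * W_f = 29750 * 2.99 = 88952.5 kg

88952.5 kg


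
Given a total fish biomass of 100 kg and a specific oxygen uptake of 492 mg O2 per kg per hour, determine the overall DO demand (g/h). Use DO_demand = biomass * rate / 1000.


Total O2 consumption (mg/h) = 100 kg * 492 mg/(kg*h) = 49200 mg/h
Convert to g/h: 49200 / 1000 = 49.2 g/h

49.2 g/h


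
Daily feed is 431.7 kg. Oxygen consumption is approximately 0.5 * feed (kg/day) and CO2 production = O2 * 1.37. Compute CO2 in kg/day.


O2 = 431.7 * 0.5 = 215.85
CO2 = 215.85 * 1.37 = 295.7145

295.7145 kg/day


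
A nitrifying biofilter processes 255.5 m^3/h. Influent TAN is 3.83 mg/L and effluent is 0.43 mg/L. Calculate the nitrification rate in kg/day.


Concentration drop: TAN_in - TAN_out = 3.83 - 0.43 = 3.4 mg/L
Hourly TAN removed = Q * dTAN = 255.5 m^3/h * 3.4 mg/L = 868.7 g/h  (m^3/h * mg/L = g/h)
Daily TAN removed = 868.7 * 24 = 20848.8 g/day
Convert to kg/day: 20848.8 / 1000 = 20.8488 kg/day

20.8488 kg/day


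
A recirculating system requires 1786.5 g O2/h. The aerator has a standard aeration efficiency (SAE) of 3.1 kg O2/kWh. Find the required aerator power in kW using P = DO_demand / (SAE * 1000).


SAE in g O2/kWh = 3.1 * 1000 = 3100 g/kWh
P = DO_demand / SAE_g = 1786.5 / 3100 = 0.57629 kW

0.57629 kW


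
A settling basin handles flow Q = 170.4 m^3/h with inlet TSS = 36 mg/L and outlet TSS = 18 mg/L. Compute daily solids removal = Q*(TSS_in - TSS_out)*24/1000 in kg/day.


Concentration drop: TSS_in - TSS_out = 36 - 18 = 18 mg/L
Hourly solids removed = Q * dTSS = 170.4 m^3/h * 18 mg/L = 3067.2 g/h  (m^3/h * mg/L = g/h)
Daily solids removed = 3067.2 * 24 = 73612.8 g/day
Convert g to kg: 73612.8 / 1000 = 73.6128 kg/day

73.6128 kg/day


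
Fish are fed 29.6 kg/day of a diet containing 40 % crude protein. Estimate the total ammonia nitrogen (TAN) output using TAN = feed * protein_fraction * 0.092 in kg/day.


Protein in feed = 29.6 * 40/100 = 11.84 kg/day
TAN = protein * 0.092 = 11.84 * 0.092 = 1.08928 kg/day

1.08928 kg/day


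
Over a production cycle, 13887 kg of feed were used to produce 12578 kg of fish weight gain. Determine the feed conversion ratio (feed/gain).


FCR = feed consumed / weight gained
FCR = 13887 kg / 12578 kg = 1.10407

1.10407


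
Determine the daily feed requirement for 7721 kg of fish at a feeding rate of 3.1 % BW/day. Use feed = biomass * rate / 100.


Feeding rate fraction = 3.1% / 100 = 0.031
Daily feed = 7721 kg * 0.031 = 239.351 kg/day

239.351 kg/day


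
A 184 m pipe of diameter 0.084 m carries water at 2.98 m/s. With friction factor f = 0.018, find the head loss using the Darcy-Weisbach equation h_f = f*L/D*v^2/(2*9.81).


v^2 = 2.98^2 = 8.8804 m^2/s^2
L/D = 184/0.084 = 2190.4762
h_f = f*(L/D)*v^2/(2g) = 0.018 * 2190.4762 * 8.8804 / 19.62 = 17.8462 m

17.8462 m


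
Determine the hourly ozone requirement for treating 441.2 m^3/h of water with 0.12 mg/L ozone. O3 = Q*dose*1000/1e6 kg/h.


O3 demand (mg/h) = Q * dose * 1000 = 441.2 * 0.12 * 1000 = 52944 mg/h
Convert mg to kg: 52944 / 1e6 = 0.052944 kg/h

0.052944 kg/h


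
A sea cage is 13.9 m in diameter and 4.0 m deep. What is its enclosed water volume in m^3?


r = d/2 = 13.9/2 = 6.95 m
Base area = pi*r^2 = pi*6.95^2 = 151.74678 m^2
Volume = 151.74678 * 4.0 = 606.987 m^3

606.987 m^3


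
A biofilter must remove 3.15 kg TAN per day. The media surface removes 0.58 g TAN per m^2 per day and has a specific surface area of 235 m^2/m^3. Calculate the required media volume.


A = 3.15*1000 / 0.58 = 5431.0345 m^2
V = 5431.0345 / 235 = 23.1108

23.1108 m^3


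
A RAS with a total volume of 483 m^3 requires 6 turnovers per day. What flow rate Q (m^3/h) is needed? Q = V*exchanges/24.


Daily recirculation volume = 483 m^3 * 6 = 2898 m^3/day
Flow rate Q = daily volume / 24 h = 2898 / 24 = 120.75 m^3/h

120.75 m^3/h


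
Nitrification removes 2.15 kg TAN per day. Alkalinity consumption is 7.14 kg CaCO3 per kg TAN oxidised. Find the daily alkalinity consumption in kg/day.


Alkalinity factor: 7.14 kg CaCO3 consumed per kg TAN nitrified
alk = 2.15 kg TAN * 7.14 = 15.351 kg CaCO3/day

15.351 kg CaCO3/day


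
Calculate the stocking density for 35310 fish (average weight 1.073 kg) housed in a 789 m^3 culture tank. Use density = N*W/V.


Total biomass = 35310 fish * 1.073 kg = 37887.63 kg
Density = total biomass / volume = 37887.63 / 789 = 48.0198 kg/m^3

48.0198 kg/m^3


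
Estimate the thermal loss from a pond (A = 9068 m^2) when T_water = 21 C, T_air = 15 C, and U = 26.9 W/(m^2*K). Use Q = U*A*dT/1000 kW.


Temperature difference dT = 21 - 15 = 6 K
Heat loss (W) = U * A * dT = 26.9 * 9068 * 6 = 1463575.2 W
Convert to kW: 1463575.2 / 1000 = 1463.5752 kW

1463.5752 kW


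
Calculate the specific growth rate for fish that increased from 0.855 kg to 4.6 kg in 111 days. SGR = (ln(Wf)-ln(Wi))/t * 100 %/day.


ln(W_f) = ln(4.6) = 1.5260563
ln(W_i) = ln(0.855) = -0.15665381
ln(W_f) - ln(W_i) = 1.5260563 - -0.15665381 = 1.6827101
SGR = 1.6827101 / 111 * 100 = 1.51596 %/day

1.51596 %/day


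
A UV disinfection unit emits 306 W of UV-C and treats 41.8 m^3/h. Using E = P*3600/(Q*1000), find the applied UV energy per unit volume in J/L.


Energy delivered per hour = 306 W * 3600 s = 1101600 J/h
Volume treated per hour = 41.8 m^3/h * 1000 = 41800 L/h
dose = 1101600 / 41800 = 26.3541 J/L

26.3541 J/L


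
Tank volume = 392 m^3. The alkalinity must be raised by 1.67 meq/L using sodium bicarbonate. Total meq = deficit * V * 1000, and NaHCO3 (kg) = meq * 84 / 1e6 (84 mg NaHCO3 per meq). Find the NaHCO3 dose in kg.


Tank volume in L = 392 m^3 * 1000 = 392000 L
Total meq required = 1.67 meq/L * 392000 L = 654640 meq
NaHCO3 mass = 654640 meq * 84 mg/meq / 1e6 = 54.9898 kg

54.9898 kg


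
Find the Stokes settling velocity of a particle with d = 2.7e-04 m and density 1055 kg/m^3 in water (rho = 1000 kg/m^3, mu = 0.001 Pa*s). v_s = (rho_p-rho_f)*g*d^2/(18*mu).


Density difference: rho_p - rho_f = 1055 - 1000 = 55 kg/m^3
d^2 = (2.7e-04)^2 = 7.29e-08 m^2
Numerator = (rho_p - rho_f) * g * d^2 = 55 * 9.81 * 7.29e-08 = 3.9333195e-05
Denominator = 18 * mu = 18 * 0.001 = 0.018
v_s = 3.9333195e-05 / 0.018 = 0.00218518 m/s
Check: Re = rho_f * v_s * d / mu = 1000 * 0.00218518 * 2.7e-04 / 0.001 = 0.59 < 1, so Stokes' law applies.

0.00218518 m/s


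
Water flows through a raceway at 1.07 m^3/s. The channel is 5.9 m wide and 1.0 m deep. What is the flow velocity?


Cross-sectional area = W * d = 5.9 * 1.0 = 5.9 m^2
Velocity = Q / A = 1.07 / 5.9 = 0.181356 m/s

0.181356 m/s


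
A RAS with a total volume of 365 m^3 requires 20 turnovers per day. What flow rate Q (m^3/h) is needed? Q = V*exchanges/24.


Daily recirculation volume = 365 m^3 * 20 = 7300 m^3/day
Flow rate Q = daily volume / 24 h = 7300 / 24 = 304.167 m^3/h

304.167 m^3/h


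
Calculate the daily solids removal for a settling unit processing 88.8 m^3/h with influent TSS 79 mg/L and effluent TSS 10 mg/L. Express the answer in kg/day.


Concentration drop: TSS_in - TSS_out = 79 - 10 = 69 mg/L
Hourly solids removed = Q * dTSS = 88.8 m^3/h * 69 mg/L = 6127.2 g/h  (m^3/h * mg/L = g/h)
Daily solids removed = 6127.2 * 24 = 147052.8 g/day
Convert g to kg: 147052.8 / 1000 = 147.0528 kg/day

147.0528 kg/day


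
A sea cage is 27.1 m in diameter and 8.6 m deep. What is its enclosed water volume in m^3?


r = d/2 = 27.1/2 = 13.55 m
Base area = pi*r^2 = pi*13.55^2 = 576.80427 m^2
Volume = 576.80427 * 8.6 = 4960.52 m^3

4960.52 m^3


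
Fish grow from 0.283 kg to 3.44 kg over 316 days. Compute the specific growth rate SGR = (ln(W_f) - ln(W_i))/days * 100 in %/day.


ln(W_f) = ln(3.44) = 1.2354715
ln(W_i) = ln(0.283) = -1.2623084
ln(W_f) - ln(W_i) = 1.2354715 - -1.2623084 = 2.4977799
SGR = 2.4977799 / 316 * 100 = 0.790437 %/day

0.790437 %/day


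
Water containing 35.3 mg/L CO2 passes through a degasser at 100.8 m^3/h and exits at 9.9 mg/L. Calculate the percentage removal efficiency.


CO2_out / CO2_in = 9.9 / 35.3 = 0.28045326
Fraction remaining = 0.28045326
efficiency = (1 - 0.28045326) * 100 = 71.9547 %

71.9547 %


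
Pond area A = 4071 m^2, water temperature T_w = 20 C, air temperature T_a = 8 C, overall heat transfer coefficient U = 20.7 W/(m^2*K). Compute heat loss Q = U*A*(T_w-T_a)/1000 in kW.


Temperature difference dT = 20 - 8 = 12 K
Heat loss (W) = U * A * dT = 20.7 * 4071 * 12 = 1011236.4 W
Convert to kW: 1011236.4 / 1000 = 1011.2364 kW

1011.2364 kW


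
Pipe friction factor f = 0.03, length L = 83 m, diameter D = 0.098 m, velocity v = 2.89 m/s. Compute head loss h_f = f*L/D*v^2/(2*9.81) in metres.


v^2 = 2.89^2 = 8.3521 m^2/s^2
L/D = 83/0.098 = 846.93878
h_f = f*(L/D)*v^2/(2g) = 0.03 * 846.93878 * 8.3521 / 19.62 = 10.8161 m

10.8161 m


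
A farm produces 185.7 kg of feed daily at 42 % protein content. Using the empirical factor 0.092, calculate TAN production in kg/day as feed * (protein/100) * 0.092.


Protein in feed = 185.7 * 42/100 = 77.994 kg/day
TAN = protein * 0.092 = 77.994 * 0.092 = 7.175448 kg/day

7.175448 kg/day


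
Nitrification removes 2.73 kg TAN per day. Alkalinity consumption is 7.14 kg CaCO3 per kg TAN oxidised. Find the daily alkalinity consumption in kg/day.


Alkalinity factor: 7.14 kg CaCO3 consumed per kg TAN nitrified
alk = 2.73 kg TAN * 7.14 = 19.4922 kg CaCO3/day

19.4922 kg CaCO3/day


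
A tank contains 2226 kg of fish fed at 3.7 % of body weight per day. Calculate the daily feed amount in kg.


Feeding rate fraction = 3.7% / 100 = 0.037
Daily feed = 2226 kg * 0.037 = 82.362 kg/day

82.362 kg/day


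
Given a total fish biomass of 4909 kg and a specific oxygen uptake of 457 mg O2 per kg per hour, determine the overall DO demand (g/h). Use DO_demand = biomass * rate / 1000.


Total O2 consumption (mg/h) = 4909 kg * 457 mg/(kg*h) = 2243413 mg/h
Convert to g/h: 2243413 / 1000 = 2243.413 g/h

2243.413 g/h


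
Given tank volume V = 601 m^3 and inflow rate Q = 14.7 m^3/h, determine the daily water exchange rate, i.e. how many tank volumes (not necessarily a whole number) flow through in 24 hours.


Daily flow volume = 14.7 m^3/h * 24 h = 352.8 m^3/day
Exchanges = daily flow / tank volume = 352.8 / 601 = 0.587022 exchanges/day

0.587022 exchanges/day


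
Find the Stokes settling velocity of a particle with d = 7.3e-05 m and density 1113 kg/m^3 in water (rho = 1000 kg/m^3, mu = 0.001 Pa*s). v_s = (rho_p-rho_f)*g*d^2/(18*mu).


Density difference: rho_p - rho_f = 1113 - 1000 = 113 kg/m^3
d^2 = (7.3e-05)^2 = 5.329e-09 m^2
Numerator = (rho_p - rho_f) * g * d^2 = 113 * 9.81 * 5.329e-09 = 5.9073564e-06
Denominator = 18 * mu = 18 * 0.001 = 0.018
v_s = 5.9073564e-06 / 0.018 = 3.28186e-04 m/s
Check: Re = rho_f * v_s * d / mu = 1000 * 3.28186e-04 * 7.3e-05 / 0.001 = 0.024 < 1, so Stokes' law applies.

3.28186e-04 m/s


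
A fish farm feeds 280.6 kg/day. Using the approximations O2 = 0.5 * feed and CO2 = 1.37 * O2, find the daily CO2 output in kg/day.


O2 = 280.6 * 0.5 = 140.3
CO2 = 140.3 * 1.37 = 192.211

192.211 kg/day


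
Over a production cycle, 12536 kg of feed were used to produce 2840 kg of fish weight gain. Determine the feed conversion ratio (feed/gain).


FCR = feed consumed / weight gained
FCR = 12536 kg / 2840 kg = 4.41408

4.41408


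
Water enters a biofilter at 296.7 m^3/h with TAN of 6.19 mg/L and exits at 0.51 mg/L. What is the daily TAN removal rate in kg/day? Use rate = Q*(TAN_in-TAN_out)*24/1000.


Concentration drop: TAN_in - TAN_out = 6.19 - 0.51 = 5.68 mg/L
Hourly TAN removed = Q * dTAN = 296.7 m^3/h * 5.68 mg/L = 1685.256 g/h  (m^3/h * mg/L = g/h)
Daily TAN removed = 1685.256 * 24 = 40446.144 g/day
Convert to kg/day: 40446.144 / 1000 = 40.446144 kg/day

40.446144 kg/day


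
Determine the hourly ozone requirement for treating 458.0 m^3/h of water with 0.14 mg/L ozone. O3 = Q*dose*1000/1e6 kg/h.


O3 demand (mg/h) = Q * dose * 1000 = 458.0 * 0.14 * 1000 = 64120 mg/h
Convert mg to kg: 64120 / 1e6 = 0.06412 kg/h

0.06412 kg/h


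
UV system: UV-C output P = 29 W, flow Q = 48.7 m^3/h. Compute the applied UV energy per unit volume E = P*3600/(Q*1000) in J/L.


Energy delivered per hour = 29 W * 3600 s = 104400 J/h
Volume treated per hour = 48.7 m^3/h * 1000 = 48700 L/h
dose = 104400 / 48700 = 2.14374 J/L

2.14374 J/L


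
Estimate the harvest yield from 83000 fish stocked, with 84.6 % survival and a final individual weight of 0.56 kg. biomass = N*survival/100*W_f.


Survivors = 83000 * 84.6/100 = 70218 fish
Harvest biomass = survivors * W_f = 70218 * 0.56 = 39322.08 kg

39322.08 kg


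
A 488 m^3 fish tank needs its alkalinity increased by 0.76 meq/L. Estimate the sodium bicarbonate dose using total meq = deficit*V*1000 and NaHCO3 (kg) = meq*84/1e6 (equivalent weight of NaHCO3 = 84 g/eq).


Tank volume in L = 488 m^3 * 1000 = 488000 L
Total meq required = 0.76 meq/L * 488000 L = 370880 meq
NaHCO3 mass = 370880 meq * 84 mg/meq / 1e6 = 31.1539 kg

31.1539 kg


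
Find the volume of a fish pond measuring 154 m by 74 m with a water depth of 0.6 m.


Base area = L * W = 154 * 74 = 11396 m^2
Volume = area * depth = 11396 * 0.6 = 6837.6 m^3

6837.6 m^3


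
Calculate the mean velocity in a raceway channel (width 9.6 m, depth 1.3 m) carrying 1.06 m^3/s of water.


Cross-sectional area = W * d = 9.6 * 1.3 = 12.48 m^2
Velocity = Q / A = 1.06 / 12.48 = 0.0849359 m/s

0.0849359 m/s


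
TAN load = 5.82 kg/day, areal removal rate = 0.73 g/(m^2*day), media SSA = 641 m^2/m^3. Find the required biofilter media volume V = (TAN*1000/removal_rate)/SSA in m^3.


A = 5.82*1000 / 0.73 = 7972.6027 m^2
V = 7972.6027 / 641 = 12.4378

12.4378 m^3


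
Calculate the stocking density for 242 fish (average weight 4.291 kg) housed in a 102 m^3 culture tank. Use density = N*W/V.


Total biomass = 242 fish * 4.291 kg = 1038.422 kg
Density = total biomass / volume = 1038.422 / 102 = 10.1806 kg/m^3

10.1806 kg/m^3


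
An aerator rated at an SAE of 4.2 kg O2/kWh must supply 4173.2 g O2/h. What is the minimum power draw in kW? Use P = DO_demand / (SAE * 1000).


SAE in g O2/kWh = 4.2 * 1000 = 4200 g/kWh
P = DO_demand / SAE_g = 4173.2 / 4200 = 0.993619 kW

0.993619 kW


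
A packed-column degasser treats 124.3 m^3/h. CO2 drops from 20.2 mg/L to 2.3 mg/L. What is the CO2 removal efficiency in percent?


CO2_out / CO2_in = 2.3 / 20.2 = 0.11386139
Fraction remaining = 0.11386139
efficiency = (1 - 0.11386139) * 100 = 88.6139 %

88.6139 %


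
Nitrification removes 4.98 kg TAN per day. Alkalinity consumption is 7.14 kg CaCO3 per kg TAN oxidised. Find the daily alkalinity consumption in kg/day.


Alkalinity factor: 7.14 kg CaCO3 consumed per kg TAN nitrified
alk = 4.98 kg TAN * 7.14 = 35.5572 kg CaCO3/day

35.5572 kg CaCO3/day


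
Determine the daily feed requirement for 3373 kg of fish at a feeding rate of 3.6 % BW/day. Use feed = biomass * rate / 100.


Feeding rate fraction = 3.6% / 100 = 0.036
Daily feed = 3373 kg * 0.036 = 121.428 kg/day

121.428 kg/day


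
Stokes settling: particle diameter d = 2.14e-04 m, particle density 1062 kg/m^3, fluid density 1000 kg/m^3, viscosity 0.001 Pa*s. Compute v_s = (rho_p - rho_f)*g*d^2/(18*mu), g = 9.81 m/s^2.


Density difference: rho_p - rho_f = 1062 - 1000 = 62 kg/m^3
d^2 = (2.14e-04)^2 = 4.5796e-08 m^2
Numerator = (rho_p - rho_f) * g * d^2 = 62 * 9.81 * 4.5796e-08 = 2.7854043e-05
Denominator = 18 * mu = 18 * 0.001 = 0.018
v_s = 2.7854043e-05 / 0.018 = 0.00154745 m/s
Check: Re = rho_f * v_s * d / mu = 1000 * 0.00154745 * 2.14e-04 / 0.001 = 0.331 < 1, so Stokes' law applies.

0.00154745 m/s


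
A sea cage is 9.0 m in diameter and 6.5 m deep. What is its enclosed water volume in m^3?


r = d/2 = 9.0/2 = 4.5 m
Base area = pi*r^2 = pi*4.5^2 = 63.617251 m^2
Volume = 63.617251 * 6.5 = 413.512 m^3

413.512 m^3


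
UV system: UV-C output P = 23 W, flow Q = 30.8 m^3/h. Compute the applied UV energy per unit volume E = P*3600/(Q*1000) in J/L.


Energy delivered per hour = 23 W * 3600 s = 82800 J/h
Volume treated per hour = 30.8 m^3/h * 1000 = 30800 L/h
dose = 82800 / 30800 = 2.68831 J/L

2.68831 J/L


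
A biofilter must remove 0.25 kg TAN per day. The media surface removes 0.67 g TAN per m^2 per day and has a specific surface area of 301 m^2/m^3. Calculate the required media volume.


A = 0.25*1000 / 0.67 = 373.13433 m^2
V = 373.13433 / 301 = 1.23965

1.23965 m^3


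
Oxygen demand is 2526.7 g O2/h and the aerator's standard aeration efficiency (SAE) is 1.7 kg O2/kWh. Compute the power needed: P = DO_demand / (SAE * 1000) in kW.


SAE in g O2/kWh = 1.7 * 1000 = 1700 g/kWh
P = DO_demand / SAE_g = 2526.7 / 1700 = 1.48629 kW

1.48629 kW


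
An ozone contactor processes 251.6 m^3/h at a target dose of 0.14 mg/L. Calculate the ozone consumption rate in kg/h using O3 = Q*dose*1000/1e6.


O3 demand (mg/h) = Q * dose * 1000 = 251.6 * 0.14 * 1000 = 35224 mg/h
Convert mg to kg: 35224 / 1e6 = 0.035224 kg/h

0.035224 kg/h


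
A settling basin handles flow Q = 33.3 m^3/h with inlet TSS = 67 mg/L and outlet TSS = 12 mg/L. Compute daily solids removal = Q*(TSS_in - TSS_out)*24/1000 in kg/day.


Concentration drop: TSS_in - TSS_out = 67 - 12 = 55 mg/L
Hourly solids removed = Q * dTSS = 33.3 m^3/h * 55 mg/L = 1831.5 g/h  (m^3/h * mg/L = g/h)
Daily solids removed = 1831.5 * 24 = 43956 g/day
Convert g to kg: 43956 / 1000 = 43.956 kg/day

43.956 kg/day


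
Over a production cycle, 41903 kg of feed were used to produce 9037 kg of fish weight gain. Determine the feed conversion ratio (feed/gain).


FCR = feed consumed / weight gained
FCR = 41903 kg / 9037 kg = 4.63683

4.63683


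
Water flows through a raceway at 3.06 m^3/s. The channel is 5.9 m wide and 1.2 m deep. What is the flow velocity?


Cross-sectional area = W * d = 5.9 * 1.2 = 7.08 m^2
Velocity = Q / A = 3.06 / 7.08 = 0.432203 m/s

0.432203 m/s


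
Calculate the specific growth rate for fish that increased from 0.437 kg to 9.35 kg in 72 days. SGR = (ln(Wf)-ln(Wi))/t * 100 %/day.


ln(W_f) = ln(9.35) = 2.2353763
ln(W_i) = ln(0.437) = -0.82782208
ln(W_f) - ln(W_i) = 2.2353763 - -0.82782208 = 3.0631984
SGR = 3.0631984 / 72 * 100 = 4.25444 %/day

4.25444 %/day


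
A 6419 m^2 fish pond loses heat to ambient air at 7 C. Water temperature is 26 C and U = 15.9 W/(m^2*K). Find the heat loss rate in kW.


Temperature difference dT = 26 - 7 = 19 K
Heat loss (W) = U * A * dT = 15.9 * 6419 * 19 = 1939179.9 W
Convert to kW: 1939179.9 / 1000 = 1939.1799 kW

1939.1799 kW


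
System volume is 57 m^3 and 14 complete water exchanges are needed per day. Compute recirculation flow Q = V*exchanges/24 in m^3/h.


Daily recirculation volume = 57 m^3 * 14 = 798 m^3/day
Flow rate Q = daily volume / 24 h = 798 / 24 = 33.25 m^3/h

33.25 m^3/h


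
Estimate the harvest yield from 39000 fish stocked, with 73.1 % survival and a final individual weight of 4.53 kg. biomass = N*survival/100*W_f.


Survivors = 39000 * 73.1/100 = 28509 fish
Harvest biomass = survivors * W_f = 28509 * 4.53 = 129145.77 kg

129145.77 kg


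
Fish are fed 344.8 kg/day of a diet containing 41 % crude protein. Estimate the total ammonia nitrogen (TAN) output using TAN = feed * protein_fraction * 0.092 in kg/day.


Protein in feed = 344.8 * 41/100 = 141.368 kg/day
TAN = protein * 0.092 = 141.368 * 0.092 = 13.005856 kg/day

13.005856 kg/day


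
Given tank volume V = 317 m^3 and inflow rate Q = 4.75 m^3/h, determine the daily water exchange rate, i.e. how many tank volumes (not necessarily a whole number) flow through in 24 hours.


Daily flow volume = 4.75 m^3/h * 24 h = 114 m^3/day
Exchanges = daily flow / tank volume = 114 / 317 = 0.359621 exchanges/day

0.359621 exchanges/day


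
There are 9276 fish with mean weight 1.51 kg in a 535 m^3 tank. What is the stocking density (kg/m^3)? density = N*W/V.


Total biomass = 9276 fish * 1.51 kg = 14006.76 kg
Density = total biomass / volume = 14006.76 / 535 = 26.1809 kg/m^3

26.1809 kg/m^3


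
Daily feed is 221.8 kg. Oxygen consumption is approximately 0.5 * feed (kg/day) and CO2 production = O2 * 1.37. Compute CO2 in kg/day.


O2 = 221.8 * 0.5 = 110.9
CO2 = 110.9 * 1.37 = 151.933

151.933 kg/day


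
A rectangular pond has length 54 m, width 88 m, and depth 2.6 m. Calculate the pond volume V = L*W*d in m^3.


Base area = L * W = 54 * 88 = 4752 m^2
Volume = area * depth = 4752 * 2.6 = 12355.2 m^3

12355.2 m^3


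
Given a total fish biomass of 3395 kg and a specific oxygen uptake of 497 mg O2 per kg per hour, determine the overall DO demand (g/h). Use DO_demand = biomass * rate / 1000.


Total O2 consumption (mg/h) = 3395 kg * 497 mg/(kg*h) = 1687315 mg/h
Convert to g/h: 1687315 / 1000 = 1687.315 g/h

1687.315 g/h


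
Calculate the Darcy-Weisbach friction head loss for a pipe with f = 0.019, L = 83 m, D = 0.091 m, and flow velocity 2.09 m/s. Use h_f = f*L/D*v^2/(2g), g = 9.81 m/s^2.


v^2 = 2.09^2 = 4.3681 m^2/s^2
L/D = 83/0.091 = 912.08791
h_f = f*(L/D)*v^2/(2g) = 0.019 * 912.08791 * 4.3681 / 19.62 = 3.85819 m

3.85819 m


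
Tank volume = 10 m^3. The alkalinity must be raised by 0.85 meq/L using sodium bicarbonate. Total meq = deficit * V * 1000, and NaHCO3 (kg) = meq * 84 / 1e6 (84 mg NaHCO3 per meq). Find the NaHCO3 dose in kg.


Tank volume in L = 10 m^3 * 1000 = 10000 L
Total meq required = 0.85 meq/L * 10000 L = 8500 meq
NaHCO3 mass = 8500 meq * 84 mg/meq / 1e6 = 0.714 kg

0.714 kg


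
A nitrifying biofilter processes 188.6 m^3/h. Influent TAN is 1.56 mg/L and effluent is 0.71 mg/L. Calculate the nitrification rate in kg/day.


Concentration drop: TAN_in - TAN_out = 1.56 - 0.71 = 0.85 mg/L
Hourly TAN removed = Q * dTAN = 188.6 m^3/h * 0.85 mg/L = 160.31 g/h  (m^3/h * mg/L = g/h)
Daily TAN removed = 160.31 * 24 = 3847.44 g/day
Convert to kg/day: 3847.44 / 1000 = 3.84744 kg/day

3.84744 kg/day


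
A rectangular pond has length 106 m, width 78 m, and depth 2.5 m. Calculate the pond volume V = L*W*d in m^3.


Base area = L * W = 106 * 78 = 8268 m^2
Volume = area * depth = 8268 * 2.5 = 20670 m^3

20670 m^3


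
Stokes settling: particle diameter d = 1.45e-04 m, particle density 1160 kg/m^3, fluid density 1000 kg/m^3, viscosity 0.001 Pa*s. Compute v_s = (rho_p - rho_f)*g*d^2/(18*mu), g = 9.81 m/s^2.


Density difference: rho_p - rho_f = 1160 - 1000 = 160 kg/m^3
d^2 = (1.45e-04)^2 = 2.1025e-08 m^2
Numerator = (rho_p - rho_f) * g * d^2 = 160 * 9.81 * 2.1025e-08 = 3.300084e-05
Denominator = 18 * mu = 18 * 0.001 = 0.018
v_s = 3.300084e-05 / 0.018 = 0.00183338 m/s
Check: Re = rho_f * v_s * d / mu = 1000 * 0.00183338 * 1.45e-04 / 0.001 = 0.266 < 1, so Stokes' law applies.

0.00183338 m/s


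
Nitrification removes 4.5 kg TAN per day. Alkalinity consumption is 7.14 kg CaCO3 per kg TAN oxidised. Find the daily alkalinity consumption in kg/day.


Alkalinity factor: 7.14 kg CaCO3 consumed per kg TAN nitrified
alk = 4.5 kg TAN * 7.14 = 32.13 kg CaCO3/day

32.13 kg CaCO3/day


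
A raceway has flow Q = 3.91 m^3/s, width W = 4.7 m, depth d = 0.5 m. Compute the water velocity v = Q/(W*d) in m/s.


Cross-sectional area = W * d = 4.7 * 0.5 = 2.35 m^2
Velocity = Q / A = 3.91 / 2.35 = 1.66383 m/s

1.66383 m/s


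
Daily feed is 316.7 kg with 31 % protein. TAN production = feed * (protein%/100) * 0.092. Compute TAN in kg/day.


Protein in feed = 316.7 * 31/100 = 98.177 kg/day
TAN = protein * 0.092 = 98.177 * 0.092 = 9.032284 kg/day

9.032284 kg/day


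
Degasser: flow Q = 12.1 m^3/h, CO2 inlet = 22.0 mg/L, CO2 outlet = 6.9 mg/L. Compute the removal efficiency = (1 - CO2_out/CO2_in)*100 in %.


CO2_out / CO2_in = 6.9 / 22.0 = 0.31363636
Fraction remaining = 0.31363636
efficiency = (1 - 0.31363636) * 100 = 68.6364 %

68.6364 %


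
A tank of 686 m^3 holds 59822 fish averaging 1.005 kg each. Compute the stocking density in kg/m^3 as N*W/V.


Total biomass = 59822 fish * 1.005 kg = 60121.11 kg
Density = total biomass / volume = 60121.11 / 686 = 87.6401 kg/m^3

87.6401 kg/m^3


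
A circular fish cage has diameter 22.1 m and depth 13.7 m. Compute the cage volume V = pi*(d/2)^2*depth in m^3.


r = d/2 = 22.1/2 = 11.05 m
Base area = pi*r^2 = pi*11.05^2 = 383.59632 m^2
Volume = 383.59632 * 13.7 = 5255.27 m^3

5255.27 m^3


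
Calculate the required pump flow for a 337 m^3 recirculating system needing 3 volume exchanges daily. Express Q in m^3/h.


Daily recirculation volume = 337 m^3 * 3 = 1011 m^3/day
Flow rate Q = daily volume / 24 h = 1011 / 24 = 42.125 m^3/h

42.125 m^3/h


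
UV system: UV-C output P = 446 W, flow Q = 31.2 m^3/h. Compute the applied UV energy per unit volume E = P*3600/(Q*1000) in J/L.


Energy delivered per hour = 446 W * 3600 s = 1605600 J/h
Volume treated per hour = 31.2 m^3/h * 1000 = 31200 L/h
dose = 1605600 / 31200 = 51.4615 J/L

51.4615 J/L


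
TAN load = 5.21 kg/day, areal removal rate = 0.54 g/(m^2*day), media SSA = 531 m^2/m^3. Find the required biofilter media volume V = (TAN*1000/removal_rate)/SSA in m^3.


A = 5.21*1000 / 0.54 = 9648.1481 m^2
V = 9648.1481 / 531 = 18.1698

18.1698 m^3


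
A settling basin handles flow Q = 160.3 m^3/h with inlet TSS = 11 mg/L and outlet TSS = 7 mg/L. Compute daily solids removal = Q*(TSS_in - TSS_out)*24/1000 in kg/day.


Concentration drop: TSS_in - TSS_out = 11 - 7 = 4 mg/L
Hourly solids removed = Q * dTSS = 160.3 m^3/h * 4 mg/L = 641.2 g/h  (m^3/h * mg/L = g/h)
Daily solids removed = 641.2 * 24 = 15388.8 g/day
Convert g to kg: 15388.8 / 1000 = 15.3888 kg/day

15.3888 kg/day


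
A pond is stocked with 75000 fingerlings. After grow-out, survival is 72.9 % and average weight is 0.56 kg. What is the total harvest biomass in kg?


Survivors = 75000 * 72.9/100 = 54675 fish
Harvest biomass = survivors * W_f = 54675 * 0.56 = 30618 kg

30618 kg


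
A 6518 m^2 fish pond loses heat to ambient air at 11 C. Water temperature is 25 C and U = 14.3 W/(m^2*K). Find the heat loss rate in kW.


Temperature difference dT = 25 - 11 = 14 K
Heat loss (W) = U * A * dT = 14.3 * 6518 * 14 = 1304903.6 W
Convert to kW: 1304903.6 / 1000 = 1304.9036 kW

1304.9036 kW


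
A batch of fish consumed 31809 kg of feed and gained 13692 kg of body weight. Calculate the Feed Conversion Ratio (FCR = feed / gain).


FCR = feed consumed / weight gained
FCR = 31809 kg / 13692 kg = 2.32318

2.32318


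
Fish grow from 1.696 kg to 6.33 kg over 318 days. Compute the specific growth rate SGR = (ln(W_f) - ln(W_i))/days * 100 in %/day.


ln(W_f) = ln(6.33) = 1.8453002
ln(W_i) = ln(1.696) = 0.52827254
ln(W_f) - ln(W_i) = 1.8453002 - 0.52827254 = 1.3170277
SGR = 1.3170277 / 318 * 100 = 0.41416 %/day

0.41416 %/day


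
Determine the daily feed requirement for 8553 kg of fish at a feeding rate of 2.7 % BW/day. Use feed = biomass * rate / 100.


Feeding rate fraction = 2.7% / 100 = 0.027
Daily feed = 8553 kg * 0.027 = 230.931 kg/day

230.931 kg/day


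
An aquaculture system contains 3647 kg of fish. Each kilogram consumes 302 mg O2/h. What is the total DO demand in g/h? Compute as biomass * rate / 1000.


Total O2 consumption (mg/h) = 3647 kg * 302 mg/(kg*h) = 1101394 mg/h
Convert to g/h: 1101394 / 1000 = 1101.394 g/h

1101.394 g/h


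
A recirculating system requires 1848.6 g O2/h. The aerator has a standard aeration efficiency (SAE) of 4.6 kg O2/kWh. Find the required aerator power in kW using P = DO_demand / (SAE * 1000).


SAE in g O2/kWh = 4.6 * 1000 = 4600 g/kWh
P = DO_demand / SAE_g = 1848.6 / 4600 = 0.40187 kW

0.40187 kW


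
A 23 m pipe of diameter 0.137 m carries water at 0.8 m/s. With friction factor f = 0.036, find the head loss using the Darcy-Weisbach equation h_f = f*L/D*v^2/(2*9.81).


v^2 = 0.8^2 = 0.64 m^2/s^2
L/D = 23/0.137 = 167.88321
h_f = f*(L/D)*v^2/(2g) = 0.036 * 167.88321 * 0.64 / 19.62 = 0.197147 m

0.197147 m


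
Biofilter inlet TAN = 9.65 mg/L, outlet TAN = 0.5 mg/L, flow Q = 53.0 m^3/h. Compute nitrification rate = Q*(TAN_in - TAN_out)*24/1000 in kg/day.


Concentration drop: TAN_in - TAN_out = 9.65 - 0.5 = 9.15 mg/L
Hourly TAN removed = Q * dTAN = 53.0 m^3/h * 9.15 mg/L = 484.95 g/h  (m^3/h * mg/L = g/h)
Daily TAN removed = 484.95 * 24 = 11638.8 g/day
Convert to kg/day: 11638.8 / 1000 = 11.6388 kg/day

11.6388 kg/day


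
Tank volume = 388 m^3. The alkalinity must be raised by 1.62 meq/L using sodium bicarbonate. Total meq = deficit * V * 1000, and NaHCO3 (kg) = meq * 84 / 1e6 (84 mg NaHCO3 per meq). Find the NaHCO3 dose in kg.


Tank volume in L = 388 m^3 * 1000 = 388000 L
Total meq required = 1.62 meq/L * 388000 L = 628560 meq
NaHCO3 mass = 628560 meq * 84 mg/meq / 1e6 = 52.799 kg

52.799 kg


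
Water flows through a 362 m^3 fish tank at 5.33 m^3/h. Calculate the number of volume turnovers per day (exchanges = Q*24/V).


Daily flow volume = 5.33 m^3/h * 24 h = 127.92 m^3/day
Exchanges = daily flow / tank volume = 127.92 / 362 = 0.35337 exchanges/day

0.35337 exchanges/day


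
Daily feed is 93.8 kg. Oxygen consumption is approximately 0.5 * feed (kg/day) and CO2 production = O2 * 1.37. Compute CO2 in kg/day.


O2 = 93.8 * 0.5 = 46.9
CO2 = 46.9 * 1.37 = 64.253

64.253 kg/day


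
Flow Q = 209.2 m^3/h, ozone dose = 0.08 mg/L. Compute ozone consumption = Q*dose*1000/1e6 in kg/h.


O3 demand (mg/h) = Q * dose * 1000 = 209.2 * 0.08 * 1000 = 16736 mg/h
Convert mg to kg: 16736 / 1e6 = 0.016736 kg/h

0.016736 kg/h


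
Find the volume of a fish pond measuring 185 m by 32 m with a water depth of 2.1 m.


Base area = L * W = 185 * 32 = 5920 m^2
Volume = area * depth = 5920 * 2.1 = 12432 m^3

12432 m^3


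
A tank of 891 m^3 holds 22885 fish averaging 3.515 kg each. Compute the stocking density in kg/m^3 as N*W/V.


Total biomass = 22885 fish * 3.515 kg = 80440.775 kg
Density = total biomass / volume = 80440.775 / 891 = 90.2815 kg/m^3

90.2815 kg/m^3


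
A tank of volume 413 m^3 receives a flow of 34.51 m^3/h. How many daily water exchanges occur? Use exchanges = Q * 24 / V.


Daily flow volume = 34.51 m^3/h * 24 h = 828.24 m^3/day
Exchanges = daily flow / tank volume = 828.24 / 413 = 2.00542 exchanges/day

2.00542 exchanges/day


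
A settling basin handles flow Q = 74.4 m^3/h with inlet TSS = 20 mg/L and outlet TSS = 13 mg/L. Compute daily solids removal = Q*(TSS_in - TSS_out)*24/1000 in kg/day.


Concentration drop: TSS_in - TSS_out = 20 - 13 = 7 mg/L
Hourly solids removed = Q * dTSS = 74.4 m^3/h * 7 mg/L = 520.8 g/h  (m^3/h * mg/L = g/h)
Daily solids removed = 520.8 * 24 = 12499.2 g/day
Convert g to kg: 12499.2 / 1000 = 12.4992 kg/day

12.4992 kg/day


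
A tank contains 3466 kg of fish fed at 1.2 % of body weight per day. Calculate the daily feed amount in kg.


Feeding rate fraction = 1.2% / 100 = 0.012
Daily feed = 3466 kg * 0.012 = 41.592 kg/day

41.592 kg/day


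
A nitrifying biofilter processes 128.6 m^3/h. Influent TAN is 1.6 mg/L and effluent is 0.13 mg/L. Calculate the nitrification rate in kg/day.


Concentration drop: TAN_in - TAN_out = 1.6 - 0.13 = 1.47 mg/L
Hourly TAN removed = Q * dTAN = 128.6 m^3/h * 1.47 mg/L = 189.042 g/h  (m^3/h * mg/L = g/h)
Daily TAN removed = 189.042 * 24 = 4537.008 g/day
Convert to kg/day: 4537.008 / 1000 = 4.537008 kg/day

4.537008 kg/day


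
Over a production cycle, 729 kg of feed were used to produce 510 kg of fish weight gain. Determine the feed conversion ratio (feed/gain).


FCR = feed consumed / weight gained
FCR = 729 kg / 510 kg = 1.42941

1.42941


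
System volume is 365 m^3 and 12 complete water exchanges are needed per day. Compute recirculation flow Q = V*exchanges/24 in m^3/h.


Daily recirculation volume = 365 m^3 * 12 = 4380 m^3/day
Flow rate Q = daily volume / 24 h = 4380 / 24 = 182.5 m^3/h

182.5 m^3/h


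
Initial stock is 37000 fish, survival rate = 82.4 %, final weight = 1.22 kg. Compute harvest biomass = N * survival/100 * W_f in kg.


Survivors = 37000 * 82.4/100 = 30488 fish
Harvest biomass = survivors * W_f = 30488 * 1.22 = 37195.36 kg

37195.36 kg


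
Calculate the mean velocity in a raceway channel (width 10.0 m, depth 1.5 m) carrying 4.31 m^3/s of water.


Cross-sectional area = W * d = 10.0 * 1.5 = 15 m^2
Velocity = Q / A = 4.31 / 15 = 0.287333 m/s

0.287333 m/s


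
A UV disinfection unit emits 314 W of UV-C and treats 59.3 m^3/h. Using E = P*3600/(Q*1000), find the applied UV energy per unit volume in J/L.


Energy delivered per hour = 314 W * 3600 s = 1130400 J/h
Volume treated per hour = 59.3 m^3/h * 1000 = 59300 L/h
dose = 1130400 / 59300 = 19.0624 J/L

19.0624 J/L


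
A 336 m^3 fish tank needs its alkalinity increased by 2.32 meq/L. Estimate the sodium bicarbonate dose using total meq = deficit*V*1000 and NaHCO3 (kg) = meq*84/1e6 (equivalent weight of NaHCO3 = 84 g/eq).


Tank volume in L = 336 m^3 * 1000 = 336000 L
Total meq required = 2.32 meq/L * 336000 L = 779520 meq
NaHCO3 mass = 779520 meq * 84 mg/meq / 1e6 = 65.4797 kg

65.4797 kg


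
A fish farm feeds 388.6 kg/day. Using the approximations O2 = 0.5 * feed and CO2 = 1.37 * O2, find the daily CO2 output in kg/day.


O2 = 388.6 * 0.5 = 194.3
CO2 = 194.3 * 1.37 = 266.191

266.191 kg/day


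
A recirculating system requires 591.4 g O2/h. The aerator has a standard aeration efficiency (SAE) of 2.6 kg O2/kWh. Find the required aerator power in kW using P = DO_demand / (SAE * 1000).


SAE in g O2/kWh = 2.6 * 1000 = 2600 g/kWh
P = DO_demand / SAE_g = 591.4 / 2600 = 0.227462 kW

0.227462 kW


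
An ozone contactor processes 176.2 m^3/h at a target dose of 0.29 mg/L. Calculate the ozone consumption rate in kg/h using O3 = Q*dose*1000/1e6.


O3 demand (mg/h) = Q * dose * 1000 = 176.2 * 0.29 * 1000 = 51098 mg/h
Convert mg to kg: 51098 / 1e6 = 0.051098 kg/h

0.051098 kg/h


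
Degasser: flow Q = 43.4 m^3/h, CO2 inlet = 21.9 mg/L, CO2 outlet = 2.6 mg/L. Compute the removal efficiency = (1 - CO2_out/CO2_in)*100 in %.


CO2_out / CO2_in = 2.6 / 21.9 = 0.11872146
Fraction remaining = 0.11872146
efficiency = (1 - 0.11872146) * 100 = 88.1279 %

88.1279 %


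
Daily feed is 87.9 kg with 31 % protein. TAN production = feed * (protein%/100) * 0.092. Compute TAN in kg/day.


Protein in feed = 87.9 * 31/100 = 27.249 kg/day
TAN = protein * 0.092 = 27.249 * 0.092 = 2.506908 kg/day

2.506908 kg/day


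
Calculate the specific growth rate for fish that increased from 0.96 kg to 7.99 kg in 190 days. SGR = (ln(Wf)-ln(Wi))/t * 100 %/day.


ln(W_f) = ln(7.99) = 2.0781908
ln(W_i) = ln(0.96) = -0.040821995
ln(W_f) - ln(W_i) = 2.0781908 - -0.040821995 = 2.1190128
SGR = 2.1190128 / 190 * 100 = 1.11527 %/day

1.11527 %/day


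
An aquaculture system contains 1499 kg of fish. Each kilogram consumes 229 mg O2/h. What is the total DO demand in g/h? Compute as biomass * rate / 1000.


Total O2 consumption (mg/h) = 1499 kg * 229 mg/(kg*h) = 343271 mg/h
Convert to g/h: 343271 / 1000 = 343.271 g/h

343.271 g/h


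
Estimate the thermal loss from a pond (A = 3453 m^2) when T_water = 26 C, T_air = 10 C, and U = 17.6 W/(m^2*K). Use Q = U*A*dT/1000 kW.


Temperature difference dT = 26 - 10 = 16 K
Heat loss (W) = U * A * dT = 17.6 * 3453 * 16 = 972364.8 W
Convert to kW: 972364.8 / 1000 = 972.3648 kW

972.3648 kW


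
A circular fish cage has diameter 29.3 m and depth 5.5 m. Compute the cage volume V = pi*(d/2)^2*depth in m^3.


r = d/2 = 29.3/2 = 14.65 m
Base area = pi*r^2 = pi*14.65^2 = 674.25647 m^2
Volume = 674.25647 * 5.5 = 3708.41 m^3

3708.41 m^3


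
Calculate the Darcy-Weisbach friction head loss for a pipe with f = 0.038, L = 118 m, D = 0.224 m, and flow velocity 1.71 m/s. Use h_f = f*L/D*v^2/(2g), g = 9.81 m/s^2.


v^2 = 1.71^2 = 2.9241 m^2/s^2
L/D = 118/0.224 = 526.78571
h_f = f*(L/D)*v^2/(2g) = 0.038 * 526.78571 * 2.9241 / 19.62 = 2.9834 m

2.9834 m


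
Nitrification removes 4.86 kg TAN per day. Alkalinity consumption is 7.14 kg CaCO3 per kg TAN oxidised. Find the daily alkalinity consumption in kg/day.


Alkalinity factor: 7.14 kg CaCO3 consumed per kg TAN nitrified
alk = 4.86 kg TAN * 7.14 = 34.7004 kg CaCO3/day

34.7004 kg CaCO3/day


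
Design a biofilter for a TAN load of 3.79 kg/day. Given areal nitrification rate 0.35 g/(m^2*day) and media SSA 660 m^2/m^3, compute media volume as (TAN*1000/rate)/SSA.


A = 3.79*1000 / 0.35 = 10828.571 m^2
V = 10828.571 / 660 = 16.4069

16.4069 m^3


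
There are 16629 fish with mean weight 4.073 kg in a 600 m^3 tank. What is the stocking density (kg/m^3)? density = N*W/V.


Total biomass = 16629 fish * 4.073 kg = 67729.917 kg
Density = total biomass / volume = 67729.917 / 600 = 112.883 kg/m^3

112.883 kg/m^3


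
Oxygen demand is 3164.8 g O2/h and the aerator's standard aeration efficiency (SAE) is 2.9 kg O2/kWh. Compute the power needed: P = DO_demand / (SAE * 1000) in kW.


SAE in g O2/kWh = 2.9 * 1000 = 2900 g/kWh
P = DO_demand / SAE_g = 3164.8 / 2900 = 1.09131 kW

1.09131 kW


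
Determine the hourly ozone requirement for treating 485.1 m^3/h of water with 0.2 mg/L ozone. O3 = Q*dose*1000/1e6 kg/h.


O3 demand (mg/h) = Q * dose * 1000 = 485.1 * 0.2 * 1000 = 97020 mg/h
Convert mg to kg: 97020 / 1e6 = 0.09702 kg/h

0.09702 kg/h


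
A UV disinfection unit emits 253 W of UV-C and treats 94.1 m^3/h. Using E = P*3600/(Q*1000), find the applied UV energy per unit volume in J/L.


Energy delivered per hour = 253 W * 3600 s = 910800 J/h
Volume treated per hour = 94.1 m^3/h * 1000 = 94100 L/h
dose = 910800 / 94100 = 9.67906 J/L

9.67906 J/L


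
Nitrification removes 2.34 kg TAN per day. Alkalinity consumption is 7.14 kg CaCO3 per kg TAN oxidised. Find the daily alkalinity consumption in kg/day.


Alkalinity factor: 7.14 kg CaCO3 consumed per kg TAN nitrified
alk = 2.34 kg TAN * 7.14 = 16.7076 kg CaCO3/day

16.7076 kg CaCO3/day


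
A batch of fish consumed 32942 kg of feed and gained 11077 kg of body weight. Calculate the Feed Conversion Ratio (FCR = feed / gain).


FCR = feed consumed / weight gained
FCR = 32942 kg / 11077 kg = 2.97391

2.97391


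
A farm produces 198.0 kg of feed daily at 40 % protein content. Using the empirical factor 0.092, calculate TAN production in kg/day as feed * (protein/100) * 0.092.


Protein in feed = 198.0 * 40/100 = 79.2 kg/day
TAN = protein * 0.092 = 79.2 * 0.092 = 7.2864 kg/day

7.2864 kg/day


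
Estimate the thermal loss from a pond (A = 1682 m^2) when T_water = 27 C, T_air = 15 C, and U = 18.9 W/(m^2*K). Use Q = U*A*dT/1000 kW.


Temperature difference dT = 27 - 15 = 12 K
Heat loss (W) = U * A * dT = 18.9 * 1682 * 12 = 381477.6 W
Convert to kW: 381477.6 / 1000 = 381.4776 kW

381.4776 kW


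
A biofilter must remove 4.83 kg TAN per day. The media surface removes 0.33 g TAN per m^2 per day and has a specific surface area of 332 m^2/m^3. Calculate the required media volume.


A = 4.83*1000 / 0.33 = 14636.364 m^2
V = 14636.364 / 332 = 44.0854

44.0854 m^3
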